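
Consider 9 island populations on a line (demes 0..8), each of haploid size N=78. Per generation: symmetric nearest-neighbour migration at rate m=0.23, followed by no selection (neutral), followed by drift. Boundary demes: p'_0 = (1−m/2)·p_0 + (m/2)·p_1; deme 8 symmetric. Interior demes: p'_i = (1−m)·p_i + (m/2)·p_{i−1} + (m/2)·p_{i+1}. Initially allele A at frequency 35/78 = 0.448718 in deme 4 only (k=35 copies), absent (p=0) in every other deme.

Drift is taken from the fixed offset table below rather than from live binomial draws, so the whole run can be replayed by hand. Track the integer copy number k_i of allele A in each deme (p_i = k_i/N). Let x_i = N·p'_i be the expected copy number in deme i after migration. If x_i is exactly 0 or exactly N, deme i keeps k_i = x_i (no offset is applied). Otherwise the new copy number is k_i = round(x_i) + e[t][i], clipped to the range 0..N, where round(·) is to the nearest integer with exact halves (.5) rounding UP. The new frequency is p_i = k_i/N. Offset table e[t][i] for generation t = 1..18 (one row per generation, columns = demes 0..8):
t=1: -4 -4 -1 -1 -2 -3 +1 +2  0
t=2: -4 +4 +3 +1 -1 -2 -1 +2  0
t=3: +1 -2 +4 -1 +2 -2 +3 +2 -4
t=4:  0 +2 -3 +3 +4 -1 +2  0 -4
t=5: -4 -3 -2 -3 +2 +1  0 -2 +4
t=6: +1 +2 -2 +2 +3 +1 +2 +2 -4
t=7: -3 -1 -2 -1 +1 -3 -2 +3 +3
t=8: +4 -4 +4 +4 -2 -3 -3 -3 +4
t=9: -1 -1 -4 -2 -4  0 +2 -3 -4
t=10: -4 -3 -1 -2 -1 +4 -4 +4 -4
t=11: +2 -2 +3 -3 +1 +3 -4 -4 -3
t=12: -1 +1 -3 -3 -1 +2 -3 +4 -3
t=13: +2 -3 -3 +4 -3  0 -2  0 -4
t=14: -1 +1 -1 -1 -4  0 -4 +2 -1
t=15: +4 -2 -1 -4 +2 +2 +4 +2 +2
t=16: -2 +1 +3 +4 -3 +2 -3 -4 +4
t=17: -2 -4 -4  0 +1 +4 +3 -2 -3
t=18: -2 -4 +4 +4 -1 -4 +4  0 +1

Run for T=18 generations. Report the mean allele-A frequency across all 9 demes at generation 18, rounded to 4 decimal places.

0.0442

t=0: k=[0 0 0 0 35 0 0 0 0]
t=1: x=[0.0000 0.0000 0.0000 4.0250 26.9500 4.0250 0.0000 0.0000 0.0000] k=[0 0 0 3 25 1 0 0 0]
t=2: x=[0.0000 0.0000 0.3450 5.1850 19.7100 3.6450 0.1150 0.0000 0.0000] k=[0 0 3 6 19 2 0 0 0]
t=3: x=[0.0000 0.3450 3.0000 7.1500 15.5500 3.7250 0.2300 0.0000 0.0000] k=[0 0 7 6 18 2 3 0 0]
t=4: x=[0.0000 0.8050 6.0800 7.4950 14.7800 3.9550 2.5400 0.3450 0.0000] k=[0 3 3 10 19 3 5 0 0]
t=5: x=[0.3450 2.6550 3.8050 10.2300 16.1250 5.0700 4.1950 0.5750 0.0000] k=[0 0 2 7 18 6 4 0 0]
t=6: x=[0.0000 0.2300 2.3450 7.6900 15.3550 7.1500 3.7700 0.4600 0.0000] k=[0 2 0 10 18 8 6 2 0]
t=7: x=[0.2300 1.5400 1.3800 9.7700 15.9300 8.9200 5.7700 2.2300 0.2300] k=[0 1 0 9 17 6 4 5 3]
t=8: x=[0.1150 0.7700 1.1500 8.8850 14.8150 7.0350 4.3450 4.6550 3.2300] k=[4 0 5 13 13 4 1 2 7]
t=9: x=[3.5400 1.0350 5.3450 12.0800 11.9650 4.6900 1.4600 2.4600 6.4250] k=[3 0 1 10 8 5 3 0 2]
t=10: x=[2.6550 0.4600 1.9200 8.7350 7.8850 5.1150 2.8850 0.5750 1.7700] k=[0 0 1 7 7 9 0 5 0]
t=11: x=[0.0000 0.1150 1.5750 6.3100 7.2300 7.7350 1.6100 3.8500 0.5750] k=[0 0 5 3 8 11 0 0 0]
t=12: x=[0.0000 0.5750 4.1950 3.8050 7.7700 9.3900 1.2650 0.0000 0.0000] k=[0 2 1 1 7 11 0 0 0]
t=13: x=[0.2300 1.6550 1.1150 1.6900 6.7700 9.2750 1.2650 0.0000 0.0000] k=[2 0 0 6 4 9 0 0 0]
t=14: x=[1.7700 0.2300 0.6900 5.0800 4.8050 7.3900 1.0350 0.0000 0.0000] k=[1 1 0 4 1 7 0 0 0]
t=15: x=[1.0000 0.8850 0.5750 3.1950 2.0350 5.5050 0.8050 0.0000 0.0000] k=[5 0 0 0 4 8 5 0 0]
t=16: x=[4.4250 0.5750 0.0000 0.4600 4.0000 7.1950 4.7700 0.5750 0.0000] k=[2 2 0 4 1 9 2 0 0]
t=17: x=[2.0000 1.7700 0.6900 3.1950 2.2650 7.2750 2.5750 0.2300 0.0000] k=[0 0 0 3 3 11 6 0 0]
t=18: x=[0.0000 0.0000 0.3450 2.6550 3.9200 9.5050 5.8850 0.6900 0.0000] k=[0 0 4 7 3 6 10 1 0]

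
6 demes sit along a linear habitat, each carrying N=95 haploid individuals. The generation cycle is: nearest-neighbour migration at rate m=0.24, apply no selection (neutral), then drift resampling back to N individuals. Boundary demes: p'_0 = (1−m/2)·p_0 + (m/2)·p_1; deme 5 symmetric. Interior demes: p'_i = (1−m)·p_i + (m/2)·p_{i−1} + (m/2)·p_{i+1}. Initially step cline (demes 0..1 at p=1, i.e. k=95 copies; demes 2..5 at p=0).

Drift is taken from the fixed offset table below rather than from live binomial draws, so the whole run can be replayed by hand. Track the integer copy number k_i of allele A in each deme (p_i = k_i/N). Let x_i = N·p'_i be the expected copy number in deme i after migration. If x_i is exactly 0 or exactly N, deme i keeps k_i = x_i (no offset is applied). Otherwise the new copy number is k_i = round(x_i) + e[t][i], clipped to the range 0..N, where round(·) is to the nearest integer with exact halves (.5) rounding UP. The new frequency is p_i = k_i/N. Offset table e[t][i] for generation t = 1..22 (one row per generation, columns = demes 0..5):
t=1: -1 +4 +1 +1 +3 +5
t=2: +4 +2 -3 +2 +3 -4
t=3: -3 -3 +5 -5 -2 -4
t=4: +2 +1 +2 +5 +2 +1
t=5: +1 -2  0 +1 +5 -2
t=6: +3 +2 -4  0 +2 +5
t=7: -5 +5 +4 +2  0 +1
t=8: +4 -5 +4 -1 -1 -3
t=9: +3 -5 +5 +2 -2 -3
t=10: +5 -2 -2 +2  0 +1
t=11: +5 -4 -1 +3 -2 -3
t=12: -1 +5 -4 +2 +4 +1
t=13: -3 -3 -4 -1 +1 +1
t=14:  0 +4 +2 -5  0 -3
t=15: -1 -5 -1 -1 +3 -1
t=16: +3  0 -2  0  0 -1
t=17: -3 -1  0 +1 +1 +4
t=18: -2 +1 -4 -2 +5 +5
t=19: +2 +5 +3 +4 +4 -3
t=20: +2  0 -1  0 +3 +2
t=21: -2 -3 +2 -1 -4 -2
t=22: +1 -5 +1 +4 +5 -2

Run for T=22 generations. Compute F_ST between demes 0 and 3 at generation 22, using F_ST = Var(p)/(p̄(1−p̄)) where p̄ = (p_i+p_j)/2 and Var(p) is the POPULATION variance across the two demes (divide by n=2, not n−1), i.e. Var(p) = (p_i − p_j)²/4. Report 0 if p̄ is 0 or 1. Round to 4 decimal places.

t=0: k=[95 95 0 0 0 0]
t=1: x=[95.0000 83.6000 11.4000 0.0000 0.0000 0.0000] k=[95 88 12 0 0 0]
t=2: x=[94.1600 79.7200 19.6800 1.4400 0.0000 0.0000] k=[95 82 17 3 0 0]
t=3: x=[93.4400 75.7600 23.1200 4.3200 0.3600 0.0000] k=[90 73 28 0 0 0]
t=4: x=[87.9600 69.6400 30.0400 3.3600 0.0000 0.0000] k=[90 71 32 8 0 0]
t=5: x=[87.7200 68.6000 33.8000 9.9200 0.9600 0.0000] k=[89 67 34 11 6 0]
t=6: x=[86.3600 65.6800 35.2000 13.1600 5.8800 0.7200] k=[89 68 31 13 8 6]
t=7: x=[86.4800 66.0800 33.2800 14.5600 8.3600 6.2400] k=[81 71 37 17 8 7]
t=8: x=[79.8000 68.1200 38.6800 18.3200 8.9600 7.1200] k=[84 63 43 17 8 4]
t=9: x=[81.4800 63.1200 42.2800 19.0400 8.6000 4.4800] k=[84 58 47 21 7 1]
t=10: x=[80.8800 59.8000 45.2000 22.4400 7.9600 1.7200] k=[86 58 43 24 8 3]
t=11: x=[82.6400 59.5600 42.5200 24.3600 9.3200 3.6000] k=[88 56 42 27 7 1]
t=12: x=[84.1600 58.1600 41.8800 26.4000 8.6800 1.7200] k=[83 63 38 28 13 3]
t=13: x=[80.6000 62.4000 39.8000 27.4000 13.6000 4.2000] k=[78 59 36 26 15 5]
t=14: x=[75.7200 58.5200 37.5600 25.8800 15.1200 6.2000] k=[76 63 40 21 15 3]
t=15: x=[74.4400 61.8000 40.4800 22.5600 14.2800 4.4400] k=[73 57 39 22 17 3]
t=16: x=[71.0800 56.7600 39.1200 23.4400 15.9200 4.6800] k=[74 57 37 23 16 4]
t=17: x=[71.9600 56.6400 37.7200 23.8400 15.4000 5.4400] k=[69 56 38 25 16 9]
t=18: x=[67.4400 55.4000 38.6000 25.4800 16.2400 9.8400] k=[65 56 35 23 21 15]
t=19: x=[63.9200 54.5600 36.0800 24.2000 20.5200 15.7200] k=[66 60 39 28 25 13]
t=20: x=[65.2800 58.2000 40.2000 28.9600 23.9200 14.4400] k=[67 58 39 29 27 16]
t=21: x=[65.9200 56.8000 40.0800 29.9600 25.9200 17.3200] k=[64 54 42 29 22 15]
t=22: x=[62.8000 53.7600 41.8800 29.7200 22.0000 15.8400] k=[64 49 43 34 27 14]

0.0998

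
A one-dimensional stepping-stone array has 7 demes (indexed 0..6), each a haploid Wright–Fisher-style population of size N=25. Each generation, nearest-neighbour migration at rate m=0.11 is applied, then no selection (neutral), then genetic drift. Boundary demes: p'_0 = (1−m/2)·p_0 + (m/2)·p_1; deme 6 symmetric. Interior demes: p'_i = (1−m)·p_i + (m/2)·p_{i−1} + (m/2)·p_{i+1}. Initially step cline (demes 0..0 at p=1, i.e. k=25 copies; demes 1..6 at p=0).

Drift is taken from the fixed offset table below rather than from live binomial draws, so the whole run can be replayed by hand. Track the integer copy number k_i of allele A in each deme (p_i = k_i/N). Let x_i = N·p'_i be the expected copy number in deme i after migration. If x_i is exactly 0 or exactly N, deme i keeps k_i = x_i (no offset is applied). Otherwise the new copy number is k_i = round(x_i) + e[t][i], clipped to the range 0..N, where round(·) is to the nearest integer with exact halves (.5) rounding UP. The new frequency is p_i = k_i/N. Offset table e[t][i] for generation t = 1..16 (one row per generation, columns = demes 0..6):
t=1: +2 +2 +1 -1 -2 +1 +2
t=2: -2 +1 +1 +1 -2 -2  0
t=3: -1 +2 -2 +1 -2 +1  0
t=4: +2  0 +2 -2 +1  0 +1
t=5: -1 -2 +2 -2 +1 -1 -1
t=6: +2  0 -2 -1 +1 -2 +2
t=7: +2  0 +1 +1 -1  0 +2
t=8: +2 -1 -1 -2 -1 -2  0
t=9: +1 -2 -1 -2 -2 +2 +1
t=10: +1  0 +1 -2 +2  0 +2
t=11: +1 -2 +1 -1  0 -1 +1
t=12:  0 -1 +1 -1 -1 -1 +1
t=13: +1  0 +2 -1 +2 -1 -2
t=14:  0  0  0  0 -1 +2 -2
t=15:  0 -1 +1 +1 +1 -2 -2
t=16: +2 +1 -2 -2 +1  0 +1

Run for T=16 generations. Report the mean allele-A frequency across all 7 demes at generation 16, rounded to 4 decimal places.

t=0: k=[25 0 0 0 0 0 0]
t=1: x=[23.6250 1.3750 0.0000 0.0000 0.0000 0.0000 0.0000] k=[25 3 0 0 0 0 0]
t=2: x=[23.7900 4.0450 0.1650 0.0000 0.0000 0.0000 0.0000] k=[22 5 1 0 0 0 0]
t=3: x=[21.0650 5.7150 1.1650 0.0550 0.0000 0.0000 0.0000] k=[20 8 0 1 0 0 0]
t=4: x=[19.3400 8.2200 0.4950 0.8900 0.0550 0.0000 0.0000] k=[21 8 2 0 1 0 0]
t=5: x=[20.2850 8.3850 2.2200 0.1650 0.8900 0.0550 0.0000] k=[19 6 4 0 2 0 0]
t=6: x=[18.2850 6.6050 3.8900 0.3300 1.7800 0.1100 0.0000] k=[20 7 2 0 3 0 0]
t=7: x=[19.2850 7.4400 2.1650 0.2750 2.6700 0.1650 0.0000] k=[21 7 3 1 2 0 0]
t=8: x=[20.2300 7.5500 3.1100 1.1650 1.8350 0.1100 0.0000] k=[22 7 2 0 1 0 0]
t=9: x=[21.1750 7.5500 2.1650 0.1650 0.8900 0.0550 0.0000] k=[22 6 1 0 0 2 0]
t=10: x=[21.1200 6.6050 1.2200 0.0550 0.1100 1.7800 0.1100] k=[22 7 2 0 2 2 2]
t=11: x=[21.1750 7.5500 2.1650 0.2200 1.8900 2.0000 2.0000] k=[22 6 3 0 2 1 3]
t=12: x=[21.1200 6.7150 3.0000 0.2750 1.8350 1.1650 2.8900] k=[21 6 4 0 1 0 4]
t=13: x=[20.1750 6.7150 3.8900 0.2750 0.8900 0.2750 3.7800] k=[21 7 6 0 3 0 2]
t=14: x=[20.2300 7.7150 5.7250 0.4950 2.6700 0.2750 1.8900] k=[20 8 6 0 2 2 0]
t=15: x=[19.3400 8.5500 5.7800 0.4400 1.8900 1.8900 0.1100] k=[19 8 7 1 3 0 0]
t=16: x=[18.3950 8.5500 6.7250 1.4400 2.7250 0.1650 0.0000] k=[20 10 5 0 4 0 0]

0.2229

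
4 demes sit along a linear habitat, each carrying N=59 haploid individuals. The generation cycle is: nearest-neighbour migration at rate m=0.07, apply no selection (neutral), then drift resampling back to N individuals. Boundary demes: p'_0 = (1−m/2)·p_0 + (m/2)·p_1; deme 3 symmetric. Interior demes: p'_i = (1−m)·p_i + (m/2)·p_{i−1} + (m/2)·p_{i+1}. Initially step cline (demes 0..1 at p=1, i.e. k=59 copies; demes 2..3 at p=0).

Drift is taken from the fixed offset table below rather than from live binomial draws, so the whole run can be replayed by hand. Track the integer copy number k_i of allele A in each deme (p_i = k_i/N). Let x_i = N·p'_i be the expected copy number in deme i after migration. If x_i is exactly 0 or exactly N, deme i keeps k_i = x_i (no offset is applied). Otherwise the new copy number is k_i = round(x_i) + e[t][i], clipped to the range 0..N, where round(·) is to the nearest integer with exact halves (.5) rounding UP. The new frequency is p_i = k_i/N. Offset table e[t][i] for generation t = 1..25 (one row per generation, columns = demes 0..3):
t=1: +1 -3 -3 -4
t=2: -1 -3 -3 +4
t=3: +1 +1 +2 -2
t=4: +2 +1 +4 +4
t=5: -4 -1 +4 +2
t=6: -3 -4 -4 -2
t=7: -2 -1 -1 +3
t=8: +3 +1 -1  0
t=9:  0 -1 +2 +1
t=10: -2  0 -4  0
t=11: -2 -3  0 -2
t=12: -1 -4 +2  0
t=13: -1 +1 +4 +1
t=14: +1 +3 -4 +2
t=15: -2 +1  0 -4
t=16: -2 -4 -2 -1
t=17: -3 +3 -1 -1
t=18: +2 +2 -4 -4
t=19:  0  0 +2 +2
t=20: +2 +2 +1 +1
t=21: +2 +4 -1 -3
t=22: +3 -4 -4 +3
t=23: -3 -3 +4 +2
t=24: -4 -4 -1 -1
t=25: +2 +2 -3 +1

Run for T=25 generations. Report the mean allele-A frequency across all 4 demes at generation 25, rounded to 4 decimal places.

0.3559

t=0: k=[59 59 0 0]
t=1: x=[59.0000 56.9350 2.0650 0.0000] k=[59 54 0 0]
t=2: x=[58.8250 52.2850 1.8900 0.0000] k=[58 49 0 0]
t=3: x=[57.6850 47.6000 1.7150 0.0000] k=[59 49 4 0]
t=4: x=[58.6500 47.7750 5.4350 0.1400] k=[59 49 9 4]
t=5: x=[58.6500 47.9500 10.2250 4.1750] k=[55 47 14 6]
t=6: x=[54.7200 46.1250 14.8750 6.2800] k=[52 42 11 4]
t=7: x=[51.6500 41.2650 11.8400 4.2450] k=[50 40 11 7]
t=8: x=[49.6500 39.3350 11.8750 7.1400] k=[53 40 11 7]
t=9: x=[52.5450 39.4400 11.8750 7.1400] k=[53 38 14 8]
t=10: x=[52.4750 37.6850 14.6300 8.2100] k=[50 38 11 8]
t=11: x=[49.5800 37.4750 11.8400 8.1050] k=[48 34 12 6]
t=12: x=[47.5100 33.7200 12.5600 6.2100] k=[47 30 15 6]
t=13: x=[46.4050 30.0700 15.2100 6.3150] k=[45 31 19 7]
t=14: x=[44.5100 31.0700 19.0000 7.4200] k=[46 34 15 9]
t=15: x=[45.5800 33.7550 15.4550 9.2100] k=[44 35 15 5]
t=16: x=[43.6850 34.6150 15.3500 5.3500] k=[42 31 13 4]
t=17: x=[41.6150 30.7550 13.3150 4.3150] k=[39 34 12 3]
t=18: x=[38.8250 33.4050 12.4550 3.3150] k=[41 35 8 0]
t=19: x=[40.7900 34.2650 8.6650 0.2800] k=[41 34 11 2]
t=20: x=[40.7550 33.4400 11.4900 2.3150] k=[43 35 12 3]
t=21: x=[42.7200 34.4750 12.4900 3.3150] k=[45 38 11 0]
t=22: x=[44.7550 37.3000 11.5600 0.3850] k=[48 33 8 3]
t=23: x=[47.4750 32.6500 8.7000 3.1750] k=[44 30 13 5]
t=24: x=[43.5100 29.8950 13.3150 5.2800] k=[40 26 12 4]
t=25: x=[39.5100 26.0000 12.2100 4.2800] k=[42 28 9 5]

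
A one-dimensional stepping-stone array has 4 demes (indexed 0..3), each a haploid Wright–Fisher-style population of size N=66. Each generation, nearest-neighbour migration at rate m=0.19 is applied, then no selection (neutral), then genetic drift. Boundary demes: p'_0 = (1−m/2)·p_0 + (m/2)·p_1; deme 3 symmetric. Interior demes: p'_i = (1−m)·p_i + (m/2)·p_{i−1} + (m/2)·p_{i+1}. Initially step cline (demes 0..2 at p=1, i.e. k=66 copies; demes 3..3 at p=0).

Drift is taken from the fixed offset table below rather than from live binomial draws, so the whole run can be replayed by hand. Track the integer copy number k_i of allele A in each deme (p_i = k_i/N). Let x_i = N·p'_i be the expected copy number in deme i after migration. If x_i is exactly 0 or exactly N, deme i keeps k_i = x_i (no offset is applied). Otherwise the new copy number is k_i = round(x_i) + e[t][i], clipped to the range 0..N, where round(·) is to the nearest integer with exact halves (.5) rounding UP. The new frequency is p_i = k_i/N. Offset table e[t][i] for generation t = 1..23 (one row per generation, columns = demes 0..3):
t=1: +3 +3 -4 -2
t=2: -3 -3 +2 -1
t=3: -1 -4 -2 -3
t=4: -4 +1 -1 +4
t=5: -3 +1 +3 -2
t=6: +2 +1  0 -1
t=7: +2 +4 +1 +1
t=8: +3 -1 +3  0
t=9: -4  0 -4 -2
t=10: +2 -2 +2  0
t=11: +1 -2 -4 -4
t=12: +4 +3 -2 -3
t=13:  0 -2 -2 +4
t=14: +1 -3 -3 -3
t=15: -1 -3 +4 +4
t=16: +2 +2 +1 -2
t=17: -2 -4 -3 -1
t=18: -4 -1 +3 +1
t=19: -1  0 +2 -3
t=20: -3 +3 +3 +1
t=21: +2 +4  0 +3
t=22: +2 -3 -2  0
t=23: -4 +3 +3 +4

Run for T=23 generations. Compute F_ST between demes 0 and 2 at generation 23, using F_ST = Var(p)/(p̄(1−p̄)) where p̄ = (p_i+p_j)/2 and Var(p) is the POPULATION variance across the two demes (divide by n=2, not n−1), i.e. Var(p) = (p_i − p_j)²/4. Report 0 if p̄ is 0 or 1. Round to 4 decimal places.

t=0: k=[66 66 66 0]
t=1: x=[66.0000 66.0000 59.7300 6.2700] k=[66 66 56 4]
t=2: x=[66.0000 65.0500 52.0100 8.9400] k=[66 62 54 8]
t=3: x=[65.6200 61.6200 50.3900 12.3700] k=[65 58 48 9]
t=4: x=[64.3350 57.7150 45.2450 12.7050] k=[60 59 44 17]
t=5: x=[59.9050 57.6700 42.8600 19.5650] k=[57 59 46 18]
t=6: x=[57.1900 57.5750 44.5750 20.6600] k=[59 59 45 20]
t=7: x=[59.0000 57.6700 43.9550 22.3750] k=[61 62 45 23]
t=8: x=[61.0950 60.2900 44.5250 25.0900] k=[64 59 48 25]
t=9: x=[63.5250 58.4300 46.8600 27.1850] k=[60 58 43 25]
t=10: x=[59.8100 56.7650 42.7150 26.7100] k=[62 55 45 27]
t=11: x=[61.3350 54.7150 44.2400 28.7100] k=[62 53 40 25]
t=12: x=[61.1450 52.6200 39.8100 26.4250] k=[65 56 38 23]
t=13: x=[64.1450 55.1450 38.2850 24.4250] k=[64 53 36 28]
t=14: x=[62.9550 52.4300 36.8550 28.7600] k=[64 49 34 26]
t=15: x=[62.5750 49.0000 34.6650 26.7600] k=[62 46 39 31]
t=16: x=[60.4800 46.8550 38.9050 31.7600] k=[62 49 40 30]
t=17: x=[60.7650 49.3800 39.9050 30.9500] k=[59 45 37 30]
t=18: x=[57.6700 45.5700 37.0950 30.6650] k=[54 45 40 32]
t=19: x=[53.1450 45.3800 39.7150 32.7600] k=[52 45 42 30]
t=20: x=[51.3350 45.3800 41.1450 31.1400] k=[48 48 44 32]
t=21: x=[48.0000 47.6200 43.2400 33.1400] k=[50 52 43 36]
t=22: x=[50.1900 50.9550 43.1900 36.6650] k=[52 48 41 37]
t=23: x=[51.6200 47.7150 41.2850 37.3800] k=[48 51 44 41]

0.0043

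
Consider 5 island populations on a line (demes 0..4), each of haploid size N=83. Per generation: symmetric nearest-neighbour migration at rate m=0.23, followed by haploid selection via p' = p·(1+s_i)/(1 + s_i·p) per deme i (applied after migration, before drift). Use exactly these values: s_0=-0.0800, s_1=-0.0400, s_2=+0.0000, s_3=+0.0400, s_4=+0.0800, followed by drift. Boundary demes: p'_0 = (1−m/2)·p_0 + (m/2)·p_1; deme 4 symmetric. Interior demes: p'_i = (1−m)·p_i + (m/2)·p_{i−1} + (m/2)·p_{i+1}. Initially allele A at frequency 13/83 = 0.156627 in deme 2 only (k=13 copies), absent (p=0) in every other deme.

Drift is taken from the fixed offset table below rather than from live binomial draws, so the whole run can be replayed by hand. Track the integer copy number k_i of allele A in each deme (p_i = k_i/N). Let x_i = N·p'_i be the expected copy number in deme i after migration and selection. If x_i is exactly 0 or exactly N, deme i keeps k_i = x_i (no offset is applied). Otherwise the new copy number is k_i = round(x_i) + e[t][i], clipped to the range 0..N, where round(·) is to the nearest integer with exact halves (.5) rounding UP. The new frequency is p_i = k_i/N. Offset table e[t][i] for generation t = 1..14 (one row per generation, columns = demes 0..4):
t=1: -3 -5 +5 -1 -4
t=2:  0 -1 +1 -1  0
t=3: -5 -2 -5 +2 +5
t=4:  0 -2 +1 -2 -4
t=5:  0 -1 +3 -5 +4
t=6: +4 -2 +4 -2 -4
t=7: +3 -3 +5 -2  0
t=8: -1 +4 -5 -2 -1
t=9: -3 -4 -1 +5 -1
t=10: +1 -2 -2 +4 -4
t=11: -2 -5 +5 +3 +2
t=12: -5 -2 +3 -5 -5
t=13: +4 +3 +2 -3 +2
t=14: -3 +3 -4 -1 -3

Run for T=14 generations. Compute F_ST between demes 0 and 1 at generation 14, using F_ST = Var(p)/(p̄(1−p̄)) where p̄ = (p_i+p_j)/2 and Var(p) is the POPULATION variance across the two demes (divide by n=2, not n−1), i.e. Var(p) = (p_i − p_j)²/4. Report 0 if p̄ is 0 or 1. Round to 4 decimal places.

0.0440

t=0: k=[0 0 13 0 0]
t=1: x=[0.0000 1.4362 10.0100 1.5537 0.0000] k=[0 0 15 1 0]
t=2: x=[0.0000 1.6574 11.6650 2.5917 0.1242] k=[0 1 13 2 0]
t=3: x=[0.1058 2.1768 10.3550 3.1518 0.2483] k=[0 0 5 5 5]
t=4: x=[0.0000 0.5522 4.4250 5.1875 5.3741] k=[0 0 5 3 1]
t=5: x=[0.0000 0.5522 4.1950 3.1155 1.3268] k=[0 0 7 0 5]
t=6: x=[0.0000 0.7731 5.3900 1.4342 4.7587] k=[0 0 9 0 1]
t=7: x=[0.0000 0.9941 6.9300 1.1953 0.9550] k=[0 0 12 0 1]
t=8: x=[0.0000 1.3257 9.2400 1.5537 0.9550] k=[0 5 4 0 0]
t=9: x=[0.5293 4.1462 3.6550 0.4783 0.0000] k=[0 0 3 5 0]
t=10: x=[0.0000 0.3313 2.8850 4.3540 0.6207] k=[0 0 1 8 0]
t=11: x=[0.0000 0.1104 1.6900 6.5063 0.9927] k=[0 0 7 10 3]
t=12: x=[0.0000 0.7731 6.5400 9.1649 4.0944] k=[0 0 10 4 0]
t=13: x=[0.0000 1.1046 8.1600 4.3903 0.4966] k=[0 4 10 1 2]
t=14: x=[0.4234 4.0691 8.2750 2.2337 2.0321] k=[0 7 4 1 0]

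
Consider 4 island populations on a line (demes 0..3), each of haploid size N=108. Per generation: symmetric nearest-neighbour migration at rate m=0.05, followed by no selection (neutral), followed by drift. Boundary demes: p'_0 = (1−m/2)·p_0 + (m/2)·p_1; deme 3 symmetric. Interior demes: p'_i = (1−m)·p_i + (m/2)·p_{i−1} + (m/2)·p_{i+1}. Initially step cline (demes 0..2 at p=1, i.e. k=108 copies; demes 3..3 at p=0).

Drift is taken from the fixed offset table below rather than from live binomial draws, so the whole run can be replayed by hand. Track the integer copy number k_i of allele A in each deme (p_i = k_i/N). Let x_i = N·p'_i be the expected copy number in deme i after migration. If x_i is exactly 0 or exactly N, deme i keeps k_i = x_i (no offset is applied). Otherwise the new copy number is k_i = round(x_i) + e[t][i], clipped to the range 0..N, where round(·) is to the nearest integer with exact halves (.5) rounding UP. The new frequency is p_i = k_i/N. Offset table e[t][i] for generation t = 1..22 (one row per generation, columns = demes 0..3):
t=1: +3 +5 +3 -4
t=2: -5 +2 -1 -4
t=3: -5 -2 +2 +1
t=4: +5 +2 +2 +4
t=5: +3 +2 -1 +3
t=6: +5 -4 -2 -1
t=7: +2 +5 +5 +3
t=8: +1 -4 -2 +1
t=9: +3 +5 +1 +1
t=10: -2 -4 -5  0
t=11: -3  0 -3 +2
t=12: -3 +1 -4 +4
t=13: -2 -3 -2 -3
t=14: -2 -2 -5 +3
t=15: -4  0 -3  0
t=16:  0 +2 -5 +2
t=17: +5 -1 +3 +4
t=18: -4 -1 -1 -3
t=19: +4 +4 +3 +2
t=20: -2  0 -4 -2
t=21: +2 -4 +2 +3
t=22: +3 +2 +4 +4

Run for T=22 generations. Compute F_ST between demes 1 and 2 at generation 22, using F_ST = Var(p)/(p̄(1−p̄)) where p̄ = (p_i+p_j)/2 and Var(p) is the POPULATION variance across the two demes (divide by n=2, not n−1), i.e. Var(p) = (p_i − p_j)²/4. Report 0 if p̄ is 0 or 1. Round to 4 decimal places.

0.0524

t=0: k=[108 108 108 0]
t=1: x=[108.0000 108.0000 105.3000 2.7000] k=[108 108 108 0]
t=2: x=[108.0000 108.0000 105.3000 2.7000] k=[108 108 104 0]
t=3: x=[108.0000 107.9000 101.5000 2.6000] k=[108 106 104 4]
t=4: x=[107.9500 106.0000 101.5500 6.5000] k=[108 108 104 11]
t=5: x=[108.0000 107.9000 101.7750 13.3250] k=[108 108 101 16]
t=6: x=[108.0000 107.8250 99.0500 18.1250] k=[108 104 97 17]
t=7: x=[107.9000 103.9250 95.1750 19.0000] k=[108 108 100 22]
t=8: x=[108.0000 107.8000 98.2500 23.9500] k=[108 104 96 25]
t=9: x=[107.9000 103.9000 94.4250 26.7750] k=[108 108 95 28]
t=10: x=[108.0000 107.6750 93.6500 29.6750] k=[108 104 89 30]
t=11: x=[107.9000 103.7250 87.9000 31.4750] k=[105 104 85 33]
t=12: x=[104.9750 103.5500 84.1750 34.3000] k=[102 105 80 38]
t=13: x=[102.0750 104.3000 79.5750 39.0500] k=[100 101 78 36]
t=14: x=[100.0250 100.4000 77.5250 37.0500] k=[98 98 73 40]
t=15: x=[98.0000 97.3750 72.8000 40.8250] k=[94 97 70 41]
t=16: x=[94.0750 96.2500 69.9500 41.7250] k=[94 98 65 44]
t=17: x=[94.1000 97.0750 65.3000 44.5250] k=[99 96 68 49]
t=18: x=[98.9250 95.3750 68.2250 49.4750] k=[95 94 67 46]
t=19: x=[94.9750 93.3500 67.1500 46.5250] k=[99 97 70 49]
t=20: x=[98.9500 96.3750 70.1500 49.5250] k=[97 96 66 48]
t=21: x=[96.9750 95.2750 66.3000 48.4500] k=[99 91 68 51]
t=22: x=[98.8000 90.6250 68.1500 51.4250] k=[102 93 72 55]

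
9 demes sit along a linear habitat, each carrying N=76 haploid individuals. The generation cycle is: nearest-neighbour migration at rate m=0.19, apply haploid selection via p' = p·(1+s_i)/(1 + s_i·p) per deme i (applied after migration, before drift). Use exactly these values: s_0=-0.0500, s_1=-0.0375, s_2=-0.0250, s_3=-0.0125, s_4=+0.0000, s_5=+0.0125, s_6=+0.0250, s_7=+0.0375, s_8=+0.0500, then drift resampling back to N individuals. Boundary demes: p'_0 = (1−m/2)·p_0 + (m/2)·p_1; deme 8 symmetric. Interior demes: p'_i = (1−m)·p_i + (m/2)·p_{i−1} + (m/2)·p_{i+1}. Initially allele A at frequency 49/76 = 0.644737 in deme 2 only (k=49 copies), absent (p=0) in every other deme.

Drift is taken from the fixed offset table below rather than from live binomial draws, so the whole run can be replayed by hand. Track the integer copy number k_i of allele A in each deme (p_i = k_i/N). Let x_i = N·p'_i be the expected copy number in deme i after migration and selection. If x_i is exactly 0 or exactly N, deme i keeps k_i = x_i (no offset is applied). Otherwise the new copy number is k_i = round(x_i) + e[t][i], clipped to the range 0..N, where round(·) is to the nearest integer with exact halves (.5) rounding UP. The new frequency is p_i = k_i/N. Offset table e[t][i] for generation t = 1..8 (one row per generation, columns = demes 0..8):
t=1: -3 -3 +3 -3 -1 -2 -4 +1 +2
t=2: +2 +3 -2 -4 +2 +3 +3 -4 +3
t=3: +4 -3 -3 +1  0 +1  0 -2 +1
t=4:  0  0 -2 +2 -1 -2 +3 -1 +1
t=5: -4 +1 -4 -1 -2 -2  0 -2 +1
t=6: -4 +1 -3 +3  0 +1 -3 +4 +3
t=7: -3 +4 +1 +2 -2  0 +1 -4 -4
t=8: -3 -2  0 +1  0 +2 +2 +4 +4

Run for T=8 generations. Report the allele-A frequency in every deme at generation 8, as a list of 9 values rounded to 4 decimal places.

[0.0000, 0.1053, 0.1053, 0.1447, 0.0132, 0.0395, 0.0395, 0.0526, 0.0000]

t=0: k=[0 0 49 0 0 0 0 0 0]
t=1: x=[0.0000 4.4908 39.2097 4.6003 0.0000 0.0000 0.0000 0.0000 0.0000] k=[0 1 42 2 0 0 0 0 0]
t=2: x=[0.0903 4.6310 33.8291 5.5450 0.1900 0.0000 0.0000 0.0000 0.0000] k=[2 8 32 2 2 0 0 0 0]
t=3: x=[2.4456 9.3909 26.4319 4.7932 1.8100 0.1924 0.0000 0.0000 0.0000] k=[6 6 23 6 2 1 0 0 0]
t=4: x=[5.7226 7.3571 19.4019 7.1531 2.2850 1.0123 0.0974 0.0000 0.0000] k=[6 7 17 9 1 0 3 0 0]
t=5: x=[5.8136 7.5899 14.9831 8.9007 1.6650 0.3847 2.4888 0.2956 0.0000] k=[2 9 11 8 0 0 2 0 0]
t=6: x=[2.5362 8.2400 10.2975 7.4401 0.7600 0.1924 1.6596 0.1971 0.0000] k=[0 9 7 10 1 1 0 4 0]
t=7: x=[0.8127 7.6869 7.3061 8.7620 1.8550 0.9162 0.4868 3.3561 0.3989] k=[0 12 8 11 0 1 1 0 0]
t=8: x=[1.0838 10.1394 8.4725 9.5643 1.1400 0.9162 0.9273 0.0986 0.0000] k=[0 8 8 11 1 3 3 4 0]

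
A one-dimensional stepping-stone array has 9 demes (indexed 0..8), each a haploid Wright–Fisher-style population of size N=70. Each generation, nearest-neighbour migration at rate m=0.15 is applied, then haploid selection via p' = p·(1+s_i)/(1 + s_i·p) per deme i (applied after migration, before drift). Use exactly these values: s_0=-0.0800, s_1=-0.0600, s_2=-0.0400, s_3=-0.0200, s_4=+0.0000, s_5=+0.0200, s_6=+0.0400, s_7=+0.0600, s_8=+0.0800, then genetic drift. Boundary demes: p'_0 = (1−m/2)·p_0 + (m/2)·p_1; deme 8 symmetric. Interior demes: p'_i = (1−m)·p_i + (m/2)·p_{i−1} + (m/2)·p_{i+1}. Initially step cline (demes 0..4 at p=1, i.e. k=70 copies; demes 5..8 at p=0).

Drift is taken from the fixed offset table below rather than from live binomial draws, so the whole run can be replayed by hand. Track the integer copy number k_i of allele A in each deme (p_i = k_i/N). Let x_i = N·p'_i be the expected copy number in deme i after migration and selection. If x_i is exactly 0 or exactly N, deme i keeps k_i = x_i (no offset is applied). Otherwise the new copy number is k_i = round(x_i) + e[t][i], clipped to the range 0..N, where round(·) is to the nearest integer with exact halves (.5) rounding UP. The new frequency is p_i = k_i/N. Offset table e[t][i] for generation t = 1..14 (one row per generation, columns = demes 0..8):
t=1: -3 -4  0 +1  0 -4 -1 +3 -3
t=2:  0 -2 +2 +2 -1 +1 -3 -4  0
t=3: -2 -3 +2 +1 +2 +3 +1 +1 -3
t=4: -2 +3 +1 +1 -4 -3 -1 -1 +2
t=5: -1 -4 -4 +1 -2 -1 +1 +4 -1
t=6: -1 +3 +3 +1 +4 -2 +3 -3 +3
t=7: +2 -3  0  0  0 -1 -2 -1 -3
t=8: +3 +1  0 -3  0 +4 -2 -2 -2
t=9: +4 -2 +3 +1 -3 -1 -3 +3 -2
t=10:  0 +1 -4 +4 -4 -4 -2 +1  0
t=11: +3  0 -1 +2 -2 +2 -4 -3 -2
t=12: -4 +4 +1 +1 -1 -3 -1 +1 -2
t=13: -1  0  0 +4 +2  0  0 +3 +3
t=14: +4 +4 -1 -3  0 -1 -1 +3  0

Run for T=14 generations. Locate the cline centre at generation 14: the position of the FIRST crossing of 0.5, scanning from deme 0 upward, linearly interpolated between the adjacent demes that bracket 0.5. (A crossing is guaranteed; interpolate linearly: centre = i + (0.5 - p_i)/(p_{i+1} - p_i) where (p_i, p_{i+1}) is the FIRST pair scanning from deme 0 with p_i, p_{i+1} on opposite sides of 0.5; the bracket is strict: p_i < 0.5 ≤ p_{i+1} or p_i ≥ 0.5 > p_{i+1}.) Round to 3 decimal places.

t=0: k=[70 70 70 70 70 0 0 0 0]
t=1: x=[70.0000 70.0000 70.0000 70.0000 64.7500 5.3470 0.0000 0.0000 0.0000] k=[70 70 70 70 65 1 0 0 0]
t=2: x=[70.0000 70.0000 70.0000 69.6174 60.5750 5.8300 0.0780 0.0000 0.0000] k=[70 70 70 70 60 7 0 0 0]
t=3: x=[70.0000 70.0000 70.0000 69.2349 56.7750 10.6273 0.5458 0.0000 0.0000] k=[70 70 70 70 59 14 2 0 0]
t=4: x=[70.0000 70.0000 70.0000 69.1584 56.4500 16.7258 2.8555 0.1590 0.0000] k=[70 70 70 70 52 14 2 0 0]
t=5: x=[70.0000 70.0000 70.0000 68.6230 50.5000 16.1952 2.8555 0.1590 0.0000] k=[70 70 70 70 49 15 4 4 0]
t=6: x=[70.0000 70.0000 70.0000 68.3936 48.0250 16.9784 5.0042 3.9096 0.3239] k=[70 70 70 69 52 15 8 1 3]
t=7: x=[70.0000 70.0000 69.9219 67.7565 50.5000 17.5087 8.2821 1.7730 3.0680] k=[70 70 70 68 51 17 6 1 0]
t=8: x=[70.0000 70.0000 69.8438 66.8141 49.7250 18.9979 6.6834 1.3765 0.0810] k=[70 70 70 64 50 23 5 0 0]
t=9: x=[70.0000 70.0000 69.5314 63.2782 49.0250 23.9863 6.1929 0.3974 0.0000] k=[70 70 70 64 46 23 3 3 0]
t=10: x=[70.0000 70.0000 69.5314 62.9733 45.6250 23.5333 4.6680 2.9345 0.2429] k=[70 70 66 67 42 20 3 4 0]
t=11: x=[70.0000 69.6809 66.2321 64.9563 42.2250 20.6622 4.5128 3.8306 0.3239] k=[70 70 65 67 40 23 1 1 0]
t=12: x=[70.0000 69.6012 65.3509 64.7273 40.7500 22.9293 2.7518 0.9797 0.0810] k=[70 70 66 66 40 20 2 2 0]
t=13: x=[70.0000 69.6809 66.1543 63.9391 40.4500 20.4354 3.4773 1.9579 0.1620] k=[70 70 66 68 42 20 3 5 3]
t=14: x=[70.0000 69.6809 66.3099 65.8213 42.3000 20.6622 4.5904 4.9620 3.3898] k=[70 70 65 63 42 20 4 8 3]

4.318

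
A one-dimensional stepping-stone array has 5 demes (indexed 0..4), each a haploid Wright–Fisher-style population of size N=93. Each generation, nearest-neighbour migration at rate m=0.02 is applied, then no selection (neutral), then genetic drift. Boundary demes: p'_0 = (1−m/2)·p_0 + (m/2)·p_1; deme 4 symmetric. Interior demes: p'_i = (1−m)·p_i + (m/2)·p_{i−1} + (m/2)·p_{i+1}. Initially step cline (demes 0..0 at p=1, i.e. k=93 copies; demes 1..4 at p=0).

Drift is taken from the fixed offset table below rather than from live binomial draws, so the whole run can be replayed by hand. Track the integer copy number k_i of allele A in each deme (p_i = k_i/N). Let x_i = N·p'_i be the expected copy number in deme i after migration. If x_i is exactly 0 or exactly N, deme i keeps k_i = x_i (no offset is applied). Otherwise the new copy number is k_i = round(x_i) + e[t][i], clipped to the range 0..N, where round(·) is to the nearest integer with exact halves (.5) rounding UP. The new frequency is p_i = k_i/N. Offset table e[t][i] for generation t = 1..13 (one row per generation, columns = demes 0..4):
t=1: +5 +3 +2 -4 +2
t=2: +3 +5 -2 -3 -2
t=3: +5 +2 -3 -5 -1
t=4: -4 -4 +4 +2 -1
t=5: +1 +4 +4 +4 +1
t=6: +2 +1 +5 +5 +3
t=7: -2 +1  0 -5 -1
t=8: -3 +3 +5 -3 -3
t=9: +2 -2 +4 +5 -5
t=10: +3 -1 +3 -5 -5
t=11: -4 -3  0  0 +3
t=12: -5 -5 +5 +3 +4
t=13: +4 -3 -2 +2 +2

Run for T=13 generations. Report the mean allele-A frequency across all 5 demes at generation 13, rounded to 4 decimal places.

0.2882

t=0: k=[93 0 0 0 0]
t=1: x=[92.0700 0.9300 0.0000 0.0000 0.0000] k=[93 4 0 0 0]
t=2: x=[92.1100 4.8500 0.0400 0.0000 0.0000] k=[93 10 0 0 0]
t=3: x=[92.1700 10.7300 0.1000 0.0000 0.0000] k=[93 13 0 0 0]
t=4: x=[92.2000 13.6700 0.1300 0.0000 0.0000] k=[88 10 4 0 0]
t=5: x=[87.2200 10.7200 4.0200 0.0400 0.0000] k=[88 15 8 4 0]
t=6: x=[87.2700 15.6600 8.0300 4.0000 0.0400] k=[89 17 13 9 3]
t=7: x=[88.2800 17.6800 13.0000 8.9800 3.0600] k=[86 19 13 4 2]
t=8: x=[85.3300 19.6100 12.9700 4.0700 2.0200] k=[82 23 18 1 0]
t=9: x=[81.4100 23.5400 17.8800 1.1600 0.0100] k=[83 22 22 6 0]
t=10: x=[82.3900 22.6100 21.8400 6.1000 0.0600] k=[85 22 25 1 0]
t=11: x=[84.3700 22.6600 24.7300 1.2300 0.0100] k=[80 20 25 1 3]
t=12: x=[79.4000 20.6500 24.7100 1.2600 2.9800] k=[74 16 30 4 7]
t=13: x=[73.4200 16.7200 29.6000 4.2900 6.9700] k=[77 14 28 6 9]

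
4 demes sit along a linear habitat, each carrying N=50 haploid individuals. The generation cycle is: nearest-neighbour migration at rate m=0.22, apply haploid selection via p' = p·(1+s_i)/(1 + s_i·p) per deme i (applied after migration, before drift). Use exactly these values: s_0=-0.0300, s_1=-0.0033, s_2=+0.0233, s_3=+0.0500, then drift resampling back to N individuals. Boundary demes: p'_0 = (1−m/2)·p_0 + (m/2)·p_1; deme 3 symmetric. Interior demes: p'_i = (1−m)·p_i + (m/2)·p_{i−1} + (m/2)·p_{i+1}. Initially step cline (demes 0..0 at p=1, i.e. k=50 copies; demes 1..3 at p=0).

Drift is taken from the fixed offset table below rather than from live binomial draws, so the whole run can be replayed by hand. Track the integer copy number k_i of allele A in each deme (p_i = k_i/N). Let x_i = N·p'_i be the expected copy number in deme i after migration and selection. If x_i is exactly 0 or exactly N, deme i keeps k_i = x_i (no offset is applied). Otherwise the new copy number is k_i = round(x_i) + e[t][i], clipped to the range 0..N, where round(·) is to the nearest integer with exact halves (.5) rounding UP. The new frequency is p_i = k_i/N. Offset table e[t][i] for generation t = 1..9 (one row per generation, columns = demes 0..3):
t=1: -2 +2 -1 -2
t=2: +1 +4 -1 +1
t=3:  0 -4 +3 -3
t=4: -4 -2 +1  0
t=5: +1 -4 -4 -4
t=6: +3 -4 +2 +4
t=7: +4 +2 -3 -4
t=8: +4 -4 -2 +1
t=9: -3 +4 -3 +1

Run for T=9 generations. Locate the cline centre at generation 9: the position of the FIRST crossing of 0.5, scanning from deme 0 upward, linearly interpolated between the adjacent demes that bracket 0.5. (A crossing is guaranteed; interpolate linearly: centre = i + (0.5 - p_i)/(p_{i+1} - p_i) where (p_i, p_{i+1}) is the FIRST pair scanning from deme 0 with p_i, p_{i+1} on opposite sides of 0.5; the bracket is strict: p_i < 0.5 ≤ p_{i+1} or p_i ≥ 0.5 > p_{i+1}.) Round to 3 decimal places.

0.000

t=0: k=[50 0 0 0]
t=1: x=[44.3491 5.4838 0.0000 0.0000] k=[42 7 0 0]
t=2: x=[37.8724 10.0534 0.7877 0.0000] k=[39 14 0 0]
t=3: x=[35.9443 15.1750 1.5748 0.0000] k=[36 11 5 0]
t=4: x=[32.9090 13.0581 5.2166 0.5772] k=[29 11 6 1]
t=5: x=[26.6413 12.3992 6.1227 1.6250] k=[28 8 2 0]
t=6: x=[25.4195 9.5145 2.4940 0.2309] k=[28 6 4 4]
t=7: x=[25.1994 8.1774 4.3099 4.1833] k=[29 10 1 0]
t=8: x=[26.5311 11.0715 1.9221 0.1155] k=[31 7 0 1]
t=9: x=[27.9854 8.8459 0.9001 0.9337] k=[25 13 0 2]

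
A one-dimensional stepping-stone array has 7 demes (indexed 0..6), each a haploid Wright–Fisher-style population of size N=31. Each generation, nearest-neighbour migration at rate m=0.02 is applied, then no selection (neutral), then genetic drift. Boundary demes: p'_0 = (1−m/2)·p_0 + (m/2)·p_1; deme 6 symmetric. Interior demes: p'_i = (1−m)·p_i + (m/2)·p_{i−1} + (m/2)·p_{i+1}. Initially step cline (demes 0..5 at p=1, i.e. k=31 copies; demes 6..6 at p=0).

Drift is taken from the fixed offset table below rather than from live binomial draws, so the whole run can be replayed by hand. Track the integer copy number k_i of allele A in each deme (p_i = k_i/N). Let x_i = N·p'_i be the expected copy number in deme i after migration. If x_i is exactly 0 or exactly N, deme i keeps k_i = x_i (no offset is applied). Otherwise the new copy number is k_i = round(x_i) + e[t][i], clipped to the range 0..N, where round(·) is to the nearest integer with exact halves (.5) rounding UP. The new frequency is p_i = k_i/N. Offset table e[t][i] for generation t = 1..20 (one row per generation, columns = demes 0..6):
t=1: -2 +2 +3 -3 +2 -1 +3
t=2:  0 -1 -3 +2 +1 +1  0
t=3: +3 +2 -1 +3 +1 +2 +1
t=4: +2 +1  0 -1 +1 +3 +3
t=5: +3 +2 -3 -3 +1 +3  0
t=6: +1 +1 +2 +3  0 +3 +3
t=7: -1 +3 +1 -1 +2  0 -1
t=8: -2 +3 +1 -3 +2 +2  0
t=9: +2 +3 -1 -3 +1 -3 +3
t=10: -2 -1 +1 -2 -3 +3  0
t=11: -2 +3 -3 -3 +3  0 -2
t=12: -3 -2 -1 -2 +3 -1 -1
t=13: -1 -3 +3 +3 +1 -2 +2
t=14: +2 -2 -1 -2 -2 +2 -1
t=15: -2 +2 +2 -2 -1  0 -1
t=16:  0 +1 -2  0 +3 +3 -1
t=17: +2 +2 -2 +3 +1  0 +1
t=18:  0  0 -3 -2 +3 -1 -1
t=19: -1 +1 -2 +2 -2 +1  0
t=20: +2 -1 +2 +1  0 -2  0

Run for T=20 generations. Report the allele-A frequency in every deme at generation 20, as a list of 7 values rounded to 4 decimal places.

[1.0000, 0.9677, 0.7742, 0.9355, 0.9355, 0.9355, 0.2581]

t=0: k=[31 31 31 31 31 31 0]
t=1: x=[31.0000 31.0000 31.0000 31.0000 31.0000 30.6900 0.3100] k=[31 31 31 31 31 30 3]
t=2: x=[31.0000 31.0000 31.0000 31.0000 30.9900 29.7400 3.2700] k=[31 31 31 31 31 31 3]
t=3: x=[31.0000 31.0000 31.0000 31.0000 31.0000 30.7200 3.2800] k=[31 31 31 31 31 31 4]
t=4: x=[31.0000 31.0000 31.0000 31.0000 31.0000 30.7300 4.2700] k=[31 31 31 31 31 31 7]
t=5: x=[31.0000 31.0000 31.0000 31.0000 31.0000 30.7600 7.2400] k=[31 31 31 31 31 31 7]
t=6: x=[31.0000 31.0000 31.0000 31.0000 31.0000 30.7600 7.2400] k=[31 31 31 31 31 31 10]
t=7: x=[31.0000 31.0000 31.0000 31.0000 31.0000 30.7900 10.2100] k=[31 31 31 31 31 31 9]
t=8: x=[31.0000 31.0000 31.0000 31.0000 31.0000 30.7800 9.2200] k=[31 31 31 31 31 31 9]
t=9: x=[31.0000 31.0000 31.0000 31.0000 31.0000 30.7800 9.2200] k=[31 31 31 31 31 28 12]
t=10: x=[31.0000 31.0000 31.0000 31.0000 30.9700 27.8700 12.1600] k=[31 31 31 31 28 31 12]
t=11: x=[31.0000 31.0000 31.0000 30.9700 28.0600 30.7800 12.1900] k=[31 31 31 28 31 31 10]
t=12: x=[31.0000 31.0000 30.9700 28.0600 30.9700 30.7900 10.2100] k=[31 31 30 26 31 30 9]
t=13: x=[31.0000 30.9900 29.9700 26.0900 30.9400 29.8000 9.2100] k=[31 28 31 29 31 28 11]
t=14: x=[30.9700 28.0600 30.9500 29.0400 30.9500 27.8600 11.1700] k=[31 26 30 27 29 30 10]
t=15: x=[30.9500 26.0900 29.9300 27.0500 28.9900 29.7900 10.2000] k=[29 28 31 25 28 30 9]
t=16: x=[28.9900 28.0400 30.9100 25.0900 27.9900 29.7700 9.2100] k=[29 29 29 25 31 31 8]
t=17: x=[29.0000 29.0000 28.9600 25.1000 30.9400 30.7700 8.2300] k=[31 31 27 28 31 31 9]
t=18: x=[31.0000 30.9600 27.0500 28.0200 30.9700 30.7800 9.2200] k=[31 31 24 26 31 30 8]
t=19: x=[31.0000 30.9300 24.0900 26.0300 30.9400 29.7900 8.2200] k=[31 31 22 28 29 31 8]
t=20: x=[31.0000 30.9100 22.1500 27.9500 29.0100 30.7500 8.2300] k=[31 30 24 29 29 29 8]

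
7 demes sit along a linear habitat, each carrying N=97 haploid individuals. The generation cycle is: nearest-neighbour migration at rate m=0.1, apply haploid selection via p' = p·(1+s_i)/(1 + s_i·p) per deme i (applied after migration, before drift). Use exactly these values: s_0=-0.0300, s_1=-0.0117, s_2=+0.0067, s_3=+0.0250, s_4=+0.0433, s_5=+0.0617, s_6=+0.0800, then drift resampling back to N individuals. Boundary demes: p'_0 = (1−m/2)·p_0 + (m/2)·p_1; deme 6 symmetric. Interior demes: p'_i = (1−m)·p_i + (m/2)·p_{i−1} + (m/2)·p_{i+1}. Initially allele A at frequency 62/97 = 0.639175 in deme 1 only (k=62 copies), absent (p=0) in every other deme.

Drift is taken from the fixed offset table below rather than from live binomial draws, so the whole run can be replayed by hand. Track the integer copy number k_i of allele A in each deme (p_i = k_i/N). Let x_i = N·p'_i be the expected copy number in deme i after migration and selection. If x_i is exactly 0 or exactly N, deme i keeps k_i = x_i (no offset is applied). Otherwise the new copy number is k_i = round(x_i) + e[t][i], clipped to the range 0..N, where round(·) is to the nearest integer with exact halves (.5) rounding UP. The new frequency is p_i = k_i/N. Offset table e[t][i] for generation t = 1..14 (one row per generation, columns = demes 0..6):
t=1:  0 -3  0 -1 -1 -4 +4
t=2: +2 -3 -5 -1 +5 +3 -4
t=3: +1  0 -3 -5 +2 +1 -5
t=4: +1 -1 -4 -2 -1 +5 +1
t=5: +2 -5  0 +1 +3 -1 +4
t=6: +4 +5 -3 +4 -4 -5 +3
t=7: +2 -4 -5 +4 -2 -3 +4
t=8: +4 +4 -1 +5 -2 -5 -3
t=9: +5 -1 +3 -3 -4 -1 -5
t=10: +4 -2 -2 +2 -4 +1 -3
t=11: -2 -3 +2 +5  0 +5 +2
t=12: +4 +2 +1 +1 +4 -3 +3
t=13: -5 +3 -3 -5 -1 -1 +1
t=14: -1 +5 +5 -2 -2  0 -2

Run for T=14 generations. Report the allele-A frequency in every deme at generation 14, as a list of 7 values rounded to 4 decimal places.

[0.2577, 0.2784, 0.1443, 0.0722, 0.0309, 0.0000, 0.0000]

t=0: k=[0 62 0 0 0 0 0]
t=1: x=[3.0099 55.5208 3.1201 0.0000 0.0000 0.0000 0.0000] k=[3 53 3 0 0 0 0]
t=2: x=[5.3441 47.7147 5.3839 0.1537 0.0000 0.0000 0.0000] k=[7 45 0 0 0 0 0]
t=3: x=[8.6568 40.5720 2.2647 0.0000 0.0000 0.0000 0.0000] k=[10 41 0 0 0 0 0]
t=4: x=[11.2437 37.1299 2.0634 0.0000 0.0000 0.0000 0.0000] k=[12 36 0 0 0 0 0]
t=5: x=[12.8565 32.7442 1.8118 0.0000 0.0000 0.0000 0.0000] k=[15 28 2 0 0 0 0]
t=6: x=[15.2543 25.8264 3.2207 0.1025 0.0000 0.0000 0.0000] k=[19 31 0 4 0 0 0]
t=7: x=[19.1280 28.6120 1.7615 3.6866 0.2086 0.0000 0.0000] k=[21 25 0 8 0 0 0]
t=8: x=[20.6997 23.3408 1.6609 7.3663 0.4172 0.0000 0.0000] k=[25 27 1 12 0 0 0]
t=9: x=[24.5375 25.3788 2.8685 11.0902 0.6258 0.0000 0.0000] k=[30 24 6 8 0 0 0]
t=10: x=[29.0761 23.1917 7.0435 7.6727 0.4172 0.0000 0.0000] k=[33 21 5 10 0 0 0]
t=11: x=[31.7461 20.6083 6.0880 9.4587 0.5215 0.0000 0.0000] k=[30 18 8 14 1 0 0]
t=12: x=[28.7797 17.9274 8.8536 13.3314 1.6681 0.0531 0.0000] k=[33 20 10 14 6 0 0]
t=13: x=[31.6966 19.9628 10.7637 13.6877 6.3468 0.3184 0.0000] k=[27 23 8 9 5 0 0]
t=14: x=[26.2133 22.2476 8.8536 8.9486 5.1529 0.2654 0.0000] k=[25 27 14 7 3 0 0]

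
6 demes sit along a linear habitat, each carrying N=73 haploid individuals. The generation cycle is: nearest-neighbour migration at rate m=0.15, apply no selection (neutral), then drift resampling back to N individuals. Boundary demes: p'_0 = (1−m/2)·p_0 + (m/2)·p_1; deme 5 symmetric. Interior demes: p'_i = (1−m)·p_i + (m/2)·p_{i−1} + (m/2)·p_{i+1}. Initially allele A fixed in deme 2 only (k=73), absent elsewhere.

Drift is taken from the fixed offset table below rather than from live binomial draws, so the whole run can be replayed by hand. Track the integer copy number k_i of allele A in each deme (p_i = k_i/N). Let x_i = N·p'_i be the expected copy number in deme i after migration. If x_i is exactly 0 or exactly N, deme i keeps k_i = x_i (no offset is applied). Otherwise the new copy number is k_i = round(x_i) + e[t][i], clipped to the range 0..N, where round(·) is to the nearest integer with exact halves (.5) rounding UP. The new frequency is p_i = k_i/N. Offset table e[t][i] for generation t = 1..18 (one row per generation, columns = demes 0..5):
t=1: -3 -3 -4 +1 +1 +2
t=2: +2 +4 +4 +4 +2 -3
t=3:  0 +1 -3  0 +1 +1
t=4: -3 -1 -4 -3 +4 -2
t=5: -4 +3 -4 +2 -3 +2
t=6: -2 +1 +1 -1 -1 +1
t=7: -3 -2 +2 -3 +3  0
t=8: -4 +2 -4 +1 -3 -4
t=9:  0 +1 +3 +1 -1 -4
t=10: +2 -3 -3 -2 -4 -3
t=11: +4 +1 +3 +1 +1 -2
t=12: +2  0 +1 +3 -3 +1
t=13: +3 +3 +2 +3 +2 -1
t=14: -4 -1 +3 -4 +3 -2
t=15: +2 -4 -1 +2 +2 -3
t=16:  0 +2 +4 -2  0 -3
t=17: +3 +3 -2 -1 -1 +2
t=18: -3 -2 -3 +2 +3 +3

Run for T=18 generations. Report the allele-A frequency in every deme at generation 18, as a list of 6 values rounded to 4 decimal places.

[0.1781, 0.2466, 0.2466, 0.2192, 0.1644, 0.0822]

t=0: k=[0 0 73 0 0 0]
t=1: x=[0.0000 5.4750 62.0500 5.4750 0.0000 0.0000] k=[0 2 58 6 0 0]
t=2: x=[0.1500 6.0500 49.9000 9.4500 0.4500 0.0000] k=[2 10 54 13 2 0]
t=3: x=[2.6000 12.7000 47.6250 15.2500 2.6750 0.1500] k=[3 14 45 15 4 1]
t=4: x=[3.8250 15.5000 40.4250 16.4250 4.6000 1.2250] k=[1 15 36 13 9 0]
t=5: x=[2.0500 15.5250 32.7000 14.4250 8.6250 0.6750] k=[0 19 29 16 6 3]
t=6: x=[1.4250 18.3250 27.2750 16.2250 6.5250 3.2250] k=[0 19 28 15 6 4]
t=7: x=[1.4250 18.2500 26.3500 15.3000 6.5250 4.1500] k=[0 16 28 12 10 4]
t=8: x=[1.2000 15.7000 25.9000 13.0500 9.7000 4.4500] k=[0 18 22 14 7 0]
t=9: x=[1.3500 16.9500 21.1000 14.0750 7.0000 0.5250] k=[1 18 24 15 6 0]
t=10: x=[2.2750 17.1750 22.8750 15.0000 6.2250 0.4500] k=[4 14 20 13 2 0]
t=11: x=[4.7500 13.7000 19.0250 12.7000 2.6750 0.1500] k=[9 15 22 14 4 0]
t=12: x=[9.4500 15.0750 20.8750 13.8500 4.4500 0.3000] k=[11 15 22 17 1 1]
t=13: x=[11.3000 15.2250 21.1000 16.1750 2.2000 1.0000] k=[14 18 23 19 4 0]
t=14: x=[14.3000 18.0750 22.3250 18.1750 4.8250 0.3000] k=[10 17 25 14 8 0]
t=15: x=[10.5250 17.0750 23.5750 14.3750 7.8500 0.6000] k=[13 13 23 16 10 0]
t=16: x=[13.0000 13.7500 21.7250 16.0750 9.7000 0.7500] k=[13 16 26 14 10 0]
t=17: x=[13.2250 16.5250 24.3500 14.6000 9.5500 0.7500] k=[16 20 22 14 9 3]
t=18: x=[16.3000 19.8500 21.2500 14.2250 8.9250 3.4500] k=[13 18 18 16 12 6]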